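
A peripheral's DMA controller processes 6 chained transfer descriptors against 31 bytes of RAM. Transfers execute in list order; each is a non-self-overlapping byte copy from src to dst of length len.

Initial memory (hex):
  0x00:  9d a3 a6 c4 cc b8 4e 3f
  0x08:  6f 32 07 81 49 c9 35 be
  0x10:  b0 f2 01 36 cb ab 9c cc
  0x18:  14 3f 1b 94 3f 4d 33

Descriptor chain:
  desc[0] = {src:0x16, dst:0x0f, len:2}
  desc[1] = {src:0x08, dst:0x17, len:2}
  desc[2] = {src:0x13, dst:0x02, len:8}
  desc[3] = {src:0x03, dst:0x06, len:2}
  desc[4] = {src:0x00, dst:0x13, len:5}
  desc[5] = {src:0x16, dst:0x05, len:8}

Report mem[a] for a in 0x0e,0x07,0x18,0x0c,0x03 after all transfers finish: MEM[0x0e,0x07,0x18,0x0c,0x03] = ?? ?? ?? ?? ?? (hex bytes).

  after D0: wrote 2B at 0x0f = 9ccc
  after D1: wrote 2B at 0x17 = 6f32
  after D2: wrote 8B at 0x02 = 36cbab9c6f323f1b
  after D3: wrote 2B at 0x06 = cbab
  after D4: wrote 5B at 0x13 = 9da336cbab
  after D5: wrote 8B at 0x05 = cbab323f1b943f4d
query mem[0x0e]=0x35, mem[0x07]=0x32, mem[0x18]=0x32, mem[0x0c]=0x4d, mem[0x03]=0xcb

MEM[0x0e,0x07,0x18,0x0c,0x03] = 35 32 32 4d cb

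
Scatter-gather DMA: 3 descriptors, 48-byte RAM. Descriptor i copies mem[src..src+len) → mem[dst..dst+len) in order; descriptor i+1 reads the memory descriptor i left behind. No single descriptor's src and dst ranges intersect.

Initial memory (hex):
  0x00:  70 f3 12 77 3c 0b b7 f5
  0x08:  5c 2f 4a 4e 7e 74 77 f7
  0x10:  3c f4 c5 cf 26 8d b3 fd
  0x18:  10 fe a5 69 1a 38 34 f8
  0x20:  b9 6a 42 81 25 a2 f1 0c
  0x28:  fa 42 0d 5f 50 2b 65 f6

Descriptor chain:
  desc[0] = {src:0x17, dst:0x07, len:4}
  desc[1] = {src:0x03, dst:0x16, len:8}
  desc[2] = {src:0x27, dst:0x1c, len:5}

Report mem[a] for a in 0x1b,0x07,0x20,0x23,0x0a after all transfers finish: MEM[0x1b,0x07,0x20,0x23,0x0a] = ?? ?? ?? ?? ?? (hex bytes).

MEM[0x1b,0x07,0x20,0x23,0x0a] = 10 fd 5f 81 a5

  after D0: wrote 4B at 0x07 = fd10fea5
  after D1: wrote 8B at 0x16 = 773c0bb7fd10fea5
  after D2: wrote 5B at 0x1c = 0cfa420d5f
query mem[0x1b]=0x10, mem[0x07]=0xfd, mem[0x20]=0x5f, mem[0x23]=0x81, mem[0x0a]=0xa5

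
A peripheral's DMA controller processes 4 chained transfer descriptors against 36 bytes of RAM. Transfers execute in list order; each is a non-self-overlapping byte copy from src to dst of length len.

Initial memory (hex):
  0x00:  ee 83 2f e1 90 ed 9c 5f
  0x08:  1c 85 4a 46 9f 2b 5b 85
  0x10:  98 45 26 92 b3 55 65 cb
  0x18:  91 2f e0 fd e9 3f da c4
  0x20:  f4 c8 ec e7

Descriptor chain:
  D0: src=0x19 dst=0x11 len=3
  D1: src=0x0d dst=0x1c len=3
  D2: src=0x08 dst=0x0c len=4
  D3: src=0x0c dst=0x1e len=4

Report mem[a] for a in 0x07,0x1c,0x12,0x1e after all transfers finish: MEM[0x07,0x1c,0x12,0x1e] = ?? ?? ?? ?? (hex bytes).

MEM[0x07,0x1c,0x12,0x1e] = 5f 2b e0 1c

  after D0: wrote 3B at 0x11 = 2fe0fd
  after D1: wrote 3B at 0x1c = 2b5b85
  after D2: wrote 4B at 0x0c = 1c854a46
  after D3: wrote 4B at 0x1e = 1c854a46
query mem[0x07]=0x5f, mem[0x1c]=0x2b, mem[0x12]=0xe0, mem[0x1e]=0x1c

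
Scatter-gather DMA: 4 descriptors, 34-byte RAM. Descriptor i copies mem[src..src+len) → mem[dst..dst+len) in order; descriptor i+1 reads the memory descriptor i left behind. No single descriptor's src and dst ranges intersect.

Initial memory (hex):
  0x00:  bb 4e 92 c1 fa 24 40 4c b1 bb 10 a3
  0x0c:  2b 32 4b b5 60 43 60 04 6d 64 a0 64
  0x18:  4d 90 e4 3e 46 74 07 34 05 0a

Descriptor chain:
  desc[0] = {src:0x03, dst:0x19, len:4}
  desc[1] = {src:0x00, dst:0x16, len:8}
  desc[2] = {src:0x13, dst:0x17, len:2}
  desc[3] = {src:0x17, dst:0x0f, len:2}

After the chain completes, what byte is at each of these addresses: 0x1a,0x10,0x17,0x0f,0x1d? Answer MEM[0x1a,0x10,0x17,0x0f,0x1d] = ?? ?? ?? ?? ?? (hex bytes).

MEM[0x1a,0x10,0x17,0x0f,0x1d] = fa 6d 04 04 4c

#0 dst[0x19+4] := {0xc1,0xfa,0x24,0x40}
#1 dst[0x16+8] := {0xbb,0x4e,0x92,0xc1,0xfa,0x24,0x40,0x4c}
#2 dst[0x17+2] := {0x04,0x6d}
#3 dst[0x0f+2] := {0x04,0x6d}
query mem[0x1a]=0xfa, mem[0x10]=0x6d, mem[0x17]=0x04, mem[0x0f]=0x04, mem[0x1d]=0x4c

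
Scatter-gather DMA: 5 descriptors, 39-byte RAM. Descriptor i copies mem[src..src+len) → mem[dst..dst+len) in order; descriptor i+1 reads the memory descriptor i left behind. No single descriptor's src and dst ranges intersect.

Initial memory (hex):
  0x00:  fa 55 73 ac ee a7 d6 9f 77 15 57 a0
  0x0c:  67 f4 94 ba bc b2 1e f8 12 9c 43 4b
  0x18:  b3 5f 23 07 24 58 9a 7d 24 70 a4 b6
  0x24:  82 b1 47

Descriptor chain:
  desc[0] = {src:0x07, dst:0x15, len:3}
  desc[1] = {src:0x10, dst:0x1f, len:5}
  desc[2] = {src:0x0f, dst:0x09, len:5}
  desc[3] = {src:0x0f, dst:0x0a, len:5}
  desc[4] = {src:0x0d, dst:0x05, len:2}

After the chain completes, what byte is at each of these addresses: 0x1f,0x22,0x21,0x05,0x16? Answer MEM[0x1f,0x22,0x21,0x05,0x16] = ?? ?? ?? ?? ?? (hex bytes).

MEM[0x1f,0x22,0x21,0x05,0x16] = bc f8 1e 1e 77

  after D0: wrote 3B at 0x15 = 9f7715
  after D1: wrote 5B at 0x1f = bcb21ef812
  after D2: wrote 5B at 0x09 = babcb21ef8
  after D3: wrote 5B at 0x0a = babcb21ef8
  after D4: wrote 2B at 0x05 = 1ef8
query mem[0x1f]=0xbc, mem[0x22]=0xf8, mem[0x21]=0x1e, mem[0x05]=0x1e, mem[0x16]=0x77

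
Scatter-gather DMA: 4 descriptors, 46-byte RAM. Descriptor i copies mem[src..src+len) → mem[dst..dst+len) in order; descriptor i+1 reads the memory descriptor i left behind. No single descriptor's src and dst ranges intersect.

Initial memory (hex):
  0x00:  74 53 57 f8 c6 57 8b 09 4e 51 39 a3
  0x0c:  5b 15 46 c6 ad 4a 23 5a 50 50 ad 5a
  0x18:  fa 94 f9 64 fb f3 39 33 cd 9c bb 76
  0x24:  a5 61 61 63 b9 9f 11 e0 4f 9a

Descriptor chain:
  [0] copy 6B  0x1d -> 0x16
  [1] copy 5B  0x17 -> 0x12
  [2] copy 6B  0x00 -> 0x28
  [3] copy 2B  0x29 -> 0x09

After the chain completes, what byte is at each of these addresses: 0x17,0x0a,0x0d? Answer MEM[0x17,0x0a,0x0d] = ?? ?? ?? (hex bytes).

#0 dst[0x16+6] := {0xf3,0x39,0x33,0xcd,0x9c,0xbb}
#1 dst[0x12+5] := {0x39,0x33,0xcd,0x9c,0xbb}
#2 dst[0x28+6] := {0x74,0x53,0x57,0xf8,0xc6,0x57}
#3 dst[0x09+2] := {0x53,0x57}
query mem[0x17]=0x39, mem[0x0a]=0x57, mem[0x0d]=0x15

MEM[0x17,0x0a,0x0d] = 39 57 15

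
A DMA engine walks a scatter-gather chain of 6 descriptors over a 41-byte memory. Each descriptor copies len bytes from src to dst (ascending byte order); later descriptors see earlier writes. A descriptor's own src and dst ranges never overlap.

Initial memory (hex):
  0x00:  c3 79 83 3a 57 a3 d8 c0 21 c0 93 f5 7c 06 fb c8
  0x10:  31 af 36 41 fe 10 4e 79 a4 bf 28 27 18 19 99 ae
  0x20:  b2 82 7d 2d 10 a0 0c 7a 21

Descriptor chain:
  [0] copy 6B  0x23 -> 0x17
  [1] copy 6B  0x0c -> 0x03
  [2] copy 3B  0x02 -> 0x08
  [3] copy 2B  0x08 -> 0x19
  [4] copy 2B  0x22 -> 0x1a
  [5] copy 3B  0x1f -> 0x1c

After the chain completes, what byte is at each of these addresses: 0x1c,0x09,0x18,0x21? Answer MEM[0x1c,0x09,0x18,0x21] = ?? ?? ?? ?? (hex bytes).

  after D0: wrote 6B at 0x17 = 2d10a00c7a21
  after D1: wrote 6B at 0x03 = 7c06fbc831af
  after D2: wrote 3B at 0x08 = 837c06
  after D3: wrote 2B at 0x19 = 837c
  after D4: wrote 2B at 0x1a = 7d2d
  after D5: wrote 3B at 0x1c = aeb282
query mem[0x1c]=0xae, mem[0x09]=0x7c, mem[0x18]=0x10, mem[0x21]=0x82

MEM[0x1c,0x09,0x18,0x21] = ae 7c 10 82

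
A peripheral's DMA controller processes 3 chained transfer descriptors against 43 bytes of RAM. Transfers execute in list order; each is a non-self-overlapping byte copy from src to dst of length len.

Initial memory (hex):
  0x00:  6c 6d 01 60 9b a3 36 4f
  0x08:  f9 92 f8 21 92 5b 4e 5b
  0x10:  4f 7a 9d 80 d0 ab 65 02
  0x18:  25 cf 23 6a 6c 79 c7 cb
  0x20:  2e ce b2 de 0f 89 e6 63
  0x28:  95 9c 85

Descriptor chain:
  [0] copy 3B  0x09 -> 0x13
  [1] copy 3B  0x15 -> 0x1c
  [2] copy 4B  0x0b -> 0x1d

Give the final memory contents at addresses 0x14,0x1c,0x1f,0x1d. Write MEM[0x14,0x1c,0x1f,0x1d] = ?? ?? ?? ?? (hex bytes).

[0] 0x09->0x13 len=3 : 92 f8 21
[1] 0x15->0x1c len=3 : 21 65 02
[2] 0x0b->0x1d len=4 : 21 92 5b 4e
query mem[0x14]=0xf8, mem[0x1c]=0x21, mem[0x1f]=0x5b, mem[0x1d]=0x21

MEM[0x14,0x1c,0x1f,0x1d] = f8 21 5b 21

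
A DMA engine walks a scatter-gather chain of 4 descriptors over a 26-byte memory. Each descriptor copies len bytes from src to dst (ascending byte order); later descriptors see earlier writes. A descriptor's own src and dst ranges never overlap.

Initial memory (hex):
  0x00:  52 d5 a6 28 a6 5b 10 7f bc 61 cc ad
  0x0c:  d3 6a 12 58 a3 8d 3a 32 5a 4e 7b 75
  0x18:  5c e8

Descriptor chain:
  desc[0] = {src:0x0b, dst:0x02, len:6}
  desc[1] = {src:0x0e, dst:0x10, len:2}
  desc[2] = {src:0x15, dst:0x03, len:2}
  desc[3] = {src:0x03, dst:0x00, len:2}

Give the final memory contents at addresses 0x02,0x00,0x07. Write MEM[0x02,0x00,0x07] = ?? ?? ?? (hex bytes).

D0: mem[0x02..0x07] <- [ad d3 6a 12 58 a3]
D1: mem[0x10..0x11] <- [12 58]
D2: mem[0x03..0x04] <- [4e 7b]
D3: mem[0x00..0x01] <- [4e 7b]
query mem[0x02]=0xad, mem[0x00]=0x4e, mem[0x07]=0xa3

MEM[0x02,0x00,0x07] = ad 4e a3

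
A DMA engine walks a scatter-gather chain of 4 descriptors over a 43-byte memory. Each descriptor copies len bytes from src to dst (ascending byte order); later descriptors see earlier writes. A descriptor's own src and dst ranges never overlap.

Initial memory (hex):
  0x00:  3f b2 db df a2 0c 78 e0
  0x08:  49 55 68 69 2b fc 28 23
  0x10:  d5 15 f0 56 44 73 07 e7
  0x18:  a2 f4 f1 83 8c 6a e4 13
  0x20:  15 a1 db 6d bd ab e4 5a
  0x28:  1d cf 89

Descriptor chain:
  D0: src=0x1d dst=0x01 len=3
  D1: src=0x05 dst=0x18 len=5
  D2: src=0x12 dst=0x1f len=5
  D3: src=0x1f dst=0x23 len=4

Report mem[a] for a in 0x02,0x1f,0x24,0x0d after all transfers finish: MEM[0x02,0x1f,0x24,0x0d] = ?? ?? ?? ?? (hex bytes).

MEM[0x02,0x1f,0x24,0x0d] = e4 f0 56 fc

D0: mem[0x01..0x03] <- [6a e4 13]
D1: mem[0x18..0x1c] <- [0c 78 e0 49 55]
D2: mem[0x1f..0x23] <- [f0 56 44 73 07]
D3: mem[0x23..0x26] <- [f0 56 44 73]
query mem[0x02]=0xe4, mem[0x1f]=0xf0, mem[0x24]=0x56, mem[0x0d]=0xfc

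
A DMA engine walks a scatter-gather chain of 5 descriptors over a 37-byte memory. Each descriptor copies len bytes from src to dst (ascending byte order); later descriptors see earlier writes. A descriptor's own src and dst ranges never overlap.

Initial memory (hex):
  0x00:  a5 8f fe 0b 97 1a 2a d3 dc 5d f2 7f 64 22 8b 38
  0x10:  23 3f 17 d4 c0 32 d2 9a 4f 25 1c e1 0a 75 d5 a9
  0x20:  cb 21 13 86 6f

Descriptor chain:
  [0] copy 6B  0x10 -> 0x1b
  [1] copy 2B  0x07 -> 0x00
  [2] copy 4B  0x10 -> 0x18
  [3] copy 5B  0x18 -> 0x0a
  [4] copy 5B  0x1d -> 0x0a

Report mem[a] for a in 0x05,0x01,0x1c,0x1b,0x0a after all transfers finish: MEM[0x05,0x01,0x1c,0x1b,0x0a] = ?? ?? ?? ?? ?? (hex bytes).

  after D0: wrote 6B at 0x1b = 233f17d4c032
  after D1: wrote 2B at 0x00 = d3dc
  after D2: wrote 4B at 0x18 = 233f17d4
  after D3: wrote 5B at 0x0a = 233f17d43f
  after D4: wrote 5B at 0x0a = 17d4c03221
query mem[0x05]=0x1a, mem[0x01]=0xdc, mem[0x1c]=0x3f, mem[0x1b]=0xd4, mem[0x0a]=0x17

MEM[0x05,0x01,0x1c,0x1b,0x0a] = 1a dc 3f d4 17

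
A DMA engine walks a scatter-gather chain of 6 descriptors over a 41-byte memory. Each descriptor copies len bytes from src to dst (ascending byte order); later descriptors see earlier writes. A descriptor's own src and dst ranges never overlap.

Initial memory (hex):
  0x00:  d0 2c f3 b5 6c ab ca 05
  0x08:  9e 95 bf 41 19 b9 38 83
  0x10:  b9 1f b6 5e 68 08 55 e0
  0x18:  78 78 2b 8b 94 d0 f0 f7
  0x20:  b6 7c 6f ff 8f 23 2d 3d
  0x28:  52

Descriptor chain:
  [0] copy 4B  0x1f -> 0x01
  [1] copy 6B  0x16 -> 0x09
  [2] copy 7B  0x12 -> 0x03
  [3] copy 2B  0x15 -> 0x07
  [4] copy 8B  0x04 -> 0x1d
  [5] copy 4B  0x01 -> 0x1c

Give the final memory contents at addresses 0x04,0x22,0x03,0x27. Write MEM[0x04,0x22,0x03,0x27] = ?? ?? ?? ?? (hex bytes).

  after D0: wrote 4B at 0x01 = f7b67c6f
  after D1: wrote 6B at 0x09 = 55e078782b8b
  after D2: wrote 7B at 0x03 = b65e680855e078
  after D3: wrote 2B at 0x07 = 0855
  after D4: wrote 8B at 0x1d = 5e6808085578e078
  after D5: wrote 4B at 0x1c = f7b6b65e
query mem[0x04]=0x5e, mem[0x22]=0x78, mem[0x03]=0xb6, mem[0x27]=0x3d

MEM[0x04,0x22,0x03,0x27] = 5e 78 b6 3d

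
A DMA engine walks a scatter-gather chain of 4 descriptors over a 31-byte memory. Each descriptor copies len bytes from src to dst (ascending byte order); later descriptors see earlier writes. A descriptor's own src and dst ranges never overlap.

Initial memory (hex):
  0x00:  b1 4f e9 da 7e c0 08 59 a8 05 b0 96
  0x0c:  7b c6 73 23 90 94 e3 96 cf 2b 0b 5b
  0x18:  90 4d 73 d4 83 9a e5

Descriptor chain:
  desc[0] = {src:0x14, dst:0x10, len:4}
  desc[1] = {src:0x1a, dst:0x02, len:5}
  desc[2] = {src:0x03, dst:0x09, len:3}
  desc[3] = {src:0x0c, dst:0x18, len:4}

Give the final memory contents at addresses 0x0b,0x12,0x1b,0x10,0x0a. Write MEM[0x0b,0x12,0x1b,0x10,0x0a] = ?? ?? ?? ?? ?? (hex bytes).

MEM[0x0b,0x12,0x1b,0x10,0x0a] = 9a 0b 23 cf 83

[0] 0x14->0x10 len=4 : cf 2b 0b 5b
[1] 0x1a->0x02 len=5 : 73 d4 83 9a e5
[2] 0x03->0x09 len=3 : d4 83 9a
[3] 0x0c->0x18 len=4 : 7b c6 73 23
query mem[0x0b]=0x9a, mem[0x12]=0x0b, mem[0x1b]=0x23, mem[0x10]=0xcf, mem[0x0a]=0x83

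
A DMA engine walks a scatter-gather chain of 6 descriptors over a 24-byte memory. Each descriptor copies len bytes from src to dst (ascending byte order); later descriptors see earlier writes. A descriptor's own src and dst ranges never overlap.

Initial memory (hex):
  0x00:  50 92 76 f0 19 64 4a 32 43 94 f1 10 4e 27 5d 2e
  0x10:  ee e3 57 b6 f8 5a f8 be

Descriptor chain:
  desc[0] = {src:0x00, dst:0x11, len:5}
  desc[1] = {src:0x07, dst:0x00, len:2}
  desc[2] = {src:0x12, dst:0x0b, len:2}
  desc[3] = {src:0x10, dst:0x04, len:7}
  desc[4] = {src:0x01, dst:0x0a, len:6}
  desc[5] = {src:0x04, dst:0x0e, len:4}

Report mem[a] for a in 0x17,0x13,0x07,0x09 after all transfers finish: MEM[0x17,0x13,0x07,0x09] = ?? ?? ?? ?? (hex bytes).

MEM[0x17,0x13,0x07,0x09] = be 76 76 19

#0 dst[0x11+5] := {0x50,0x92,0x76,0xf0,0x19}
#1 dst[0x00+2] := {0x32,0x43}
#2 dst[0x0b+2] := {0x92,0x76}
#3 dst[0x04+7] := {0xee,0x50,0x92,0x76,0xf0,0x19,0xf8}
#4 dst[0x0a+6] := {0x43,0x76,0xf0,0xee,0x50,0x92}
#5 dst[0x0e+4] := {0xee,0x50,0x92,0x76}
query mem[0x17]=0xbe, mem[0x13]=0x76, mem[0x07]=0x76, mem[0x09]=0x19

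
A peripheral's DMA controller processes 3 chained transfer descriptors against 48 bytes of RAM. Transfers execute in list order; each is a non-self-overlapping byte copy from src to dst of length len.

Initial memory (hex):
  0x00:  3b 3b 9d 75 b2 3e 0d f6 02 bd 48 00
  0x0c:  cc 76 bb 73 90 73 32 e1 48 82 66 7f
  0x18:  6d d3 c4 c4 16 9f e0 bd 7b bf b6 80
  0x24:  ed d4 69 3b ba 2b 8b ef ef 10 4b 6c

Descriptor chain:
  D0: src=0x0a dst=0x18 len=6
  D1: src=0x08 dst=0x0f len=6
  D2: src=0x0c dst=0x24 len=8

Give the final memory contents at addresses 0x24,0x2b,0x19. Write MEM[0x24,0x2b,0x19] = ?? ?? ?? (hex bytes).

#0 dst[0x18+6] := {0x48,0x00,0xcc,0x76,0xbb,0x73}
#1 dst[0x0f+6] := {0x02,0xbd,0x48,0x00,0xcc,0x76}
#2 dst[0x24+8] := {0xcc,0x76,0xbb,0x02,0xbd,0x48,0x00,0xcc}
query mem[0x24]=0xcc, mem[0x2b]=0xcc, mem[0x19]=0x00

MEM[0x24,0x2b,0x19] = cc cc 00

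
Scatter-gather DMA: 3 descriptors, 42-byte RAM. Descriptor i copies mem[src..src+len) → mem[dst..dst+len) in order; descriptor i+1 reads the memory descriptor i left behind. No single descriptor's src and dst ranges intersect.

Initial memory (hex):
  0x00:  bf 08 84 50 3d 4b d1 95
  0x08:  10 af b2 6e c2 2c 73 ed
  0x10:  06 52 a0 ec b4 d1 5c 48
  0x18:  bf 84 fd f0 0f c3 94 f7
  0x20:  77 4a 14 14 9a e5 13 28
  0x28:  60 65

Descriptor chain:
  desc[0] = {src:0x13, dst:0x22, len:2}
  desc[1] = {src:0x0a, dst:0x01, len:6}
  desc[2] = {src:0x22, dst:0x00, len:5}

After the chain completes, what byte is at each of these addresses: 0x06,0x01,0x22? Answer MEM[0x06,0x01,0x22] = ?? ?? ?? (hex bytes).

  after D0: wrote 2B at 0x22 = ecb4
  after D1: wrote 6B at 0x01 = b26ec22c73ed
  after D2: wrote 5B at 0x00 = ecb49ae513
query mem[0x06]=0xed, mem[0x01]=0xb4, mem[0x22]=0xec

MEM[0x06,0x01,0x22] = ed b4 ec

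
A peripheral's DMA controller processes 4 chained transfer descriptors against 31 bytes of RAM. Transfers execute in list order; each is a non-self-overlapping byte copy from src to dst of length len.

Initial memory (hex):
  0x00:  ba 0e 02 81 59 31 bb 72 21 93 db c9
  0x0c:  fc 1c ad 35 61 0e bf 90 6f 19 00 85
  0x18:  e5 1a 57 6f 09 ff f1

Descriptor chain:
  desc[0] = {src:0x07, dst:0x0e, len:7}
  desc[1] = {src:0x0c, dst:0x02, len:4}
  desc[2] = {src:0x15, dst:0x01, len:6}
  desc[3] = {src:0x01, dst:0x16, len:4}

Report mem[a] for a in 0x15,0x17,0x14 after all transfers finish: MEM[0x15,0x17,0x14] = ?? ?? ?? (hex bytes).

MEM[0x15,0x17,0x14] = 19 00 1c

#0 dst[0x0e+7] := {0x72,0x21,0x93,0xdb,0xc9,0xfc,0x1c}
#1 dst[0x02+4] := {0xfc,0x1c,0x72,0x21}
#2 dst[0x01+6] := {0x19,0x00,0x85,0xe5,0x1a,0x57}
#3 dst[0x16+4] := {0x19,0x00,0x85,0xe5}
query mem[0x15]=0x19, mem[0x17]=0x00, mem[0x14]=0x1c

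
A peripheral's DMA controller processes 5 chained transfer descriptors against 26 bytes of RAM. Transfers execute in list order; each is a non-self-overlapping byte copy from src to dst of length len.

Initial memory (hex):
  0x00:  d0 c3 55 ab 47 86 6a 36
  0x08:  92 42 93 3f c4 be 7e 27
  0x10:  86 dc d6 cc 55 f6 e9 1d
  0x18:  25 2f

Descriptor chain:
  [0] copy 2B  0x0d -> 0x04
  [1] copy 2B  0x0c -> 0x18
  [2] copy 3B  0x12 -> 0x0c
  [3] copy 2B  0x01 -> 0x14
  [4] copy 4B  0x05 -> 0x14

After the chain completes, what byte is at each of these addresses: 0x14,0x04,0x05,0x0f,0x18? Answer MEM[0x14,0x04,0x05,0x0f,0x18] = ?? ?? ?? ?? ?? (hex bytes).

#0 dst[0x04+2] := {0xbe,0x7e}
#1 dst[0x18+2] := {0xc4,0xbe}
#2 dst[0x0c+3] := {0xd6,0xcc,0x55}
#3 dst[0x14+2] := {0xc3,0x55}
#4 dst[0x14+4] := {0x7e,0x6a,0x36,0x92}
query mem[0x14]=0x7e, mem[0x04]=0xbe, mem[0x05]=0x7e, mem[0x0f]=0x27, mem[0x18]=0xc4

MEM[0x14,0x04,0x05,0x0f,0x18] = 7e be 7e 27 c4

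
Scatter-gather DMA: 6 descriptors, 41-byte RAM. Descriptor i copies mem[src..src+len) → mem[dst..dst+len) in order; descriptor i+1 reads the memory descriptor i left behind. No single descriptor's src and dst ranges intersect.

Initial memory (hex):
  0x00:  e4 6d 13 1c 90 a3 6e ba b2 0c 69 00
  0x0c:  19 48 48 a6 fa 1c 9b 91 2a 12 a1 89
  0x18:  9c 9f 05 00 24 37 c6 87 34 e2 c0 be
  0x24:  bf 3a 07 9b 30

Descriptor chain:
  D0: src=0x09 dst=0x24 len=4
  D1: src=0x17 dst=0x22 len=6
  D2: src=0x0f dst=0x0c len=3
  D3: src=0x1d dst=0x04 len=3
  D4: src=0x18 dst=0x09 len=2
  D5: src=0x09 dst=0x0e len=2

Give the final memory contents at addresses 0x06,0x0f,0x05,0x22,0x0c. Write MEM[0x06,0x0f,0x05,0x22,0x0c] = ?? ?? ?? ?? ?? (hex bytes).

[0] 0x09->0x24 len=4 : 0c 69 00 19
[1] 0x17->0x22 len=6 : 89 9c 9f 05 00 24
[2] 0x0f->0x0c len=3 : a6 fa 1c
[3] 0x1d->0x04 len=3 : 37 c6 87
[4] 0x18->0x09 len=2 : 9c 9f
[5] 0x09->0x0e len=2 : 9c 9f
query mem[0x06]=0x87, mem[0x0f]=0x9f, mem[0x05]=0xc6, mem[0x22]=0x89, mem[0x0c]=0xa6

MEM[0x06,0x0f,0x05,0x22,0x0c] = 87 9f c6 89 a6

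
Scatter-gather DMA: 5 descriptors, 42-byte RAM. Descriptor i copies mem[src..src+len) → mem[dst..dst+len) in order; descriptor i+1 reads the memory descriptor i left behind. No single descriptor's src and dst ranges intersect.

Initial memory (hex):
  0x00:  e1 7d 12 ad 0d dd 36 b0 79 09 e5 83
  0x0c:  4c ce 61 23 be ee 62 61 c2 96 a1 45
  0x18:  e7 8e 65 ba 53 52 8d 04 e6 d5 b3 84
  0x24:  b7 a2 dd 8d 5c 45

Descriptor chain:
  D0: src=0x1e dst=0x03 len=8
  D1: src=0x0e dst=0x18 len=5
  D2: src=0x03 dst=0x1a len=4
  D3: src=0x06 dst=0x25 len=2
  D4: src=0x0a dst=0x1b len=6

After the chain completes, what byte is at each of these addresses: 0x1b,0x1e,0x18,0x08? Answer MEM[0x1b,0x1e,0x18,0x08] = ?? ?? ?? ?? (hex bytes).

MEM[0x1b,0x1e,0x18,0x08] = a2 ce 61 84

  after D0: wrote 8B at 0x03 = 8d04e6d5b384b7a2
  after D1: wrote 5B at 0x18 = 6123beee62
  after D2: wrote 4B at 0x1a = 8d04e6d5
  after D3: wrote 2B at 0x25 = d5b3
  after D4: wrote 6B at 0x1b = a2834cce6123
query mem[0x1b]=0xa2, mem[0x1e]=0xce, mem[0x18]=0x61, mem[0x08]=0x84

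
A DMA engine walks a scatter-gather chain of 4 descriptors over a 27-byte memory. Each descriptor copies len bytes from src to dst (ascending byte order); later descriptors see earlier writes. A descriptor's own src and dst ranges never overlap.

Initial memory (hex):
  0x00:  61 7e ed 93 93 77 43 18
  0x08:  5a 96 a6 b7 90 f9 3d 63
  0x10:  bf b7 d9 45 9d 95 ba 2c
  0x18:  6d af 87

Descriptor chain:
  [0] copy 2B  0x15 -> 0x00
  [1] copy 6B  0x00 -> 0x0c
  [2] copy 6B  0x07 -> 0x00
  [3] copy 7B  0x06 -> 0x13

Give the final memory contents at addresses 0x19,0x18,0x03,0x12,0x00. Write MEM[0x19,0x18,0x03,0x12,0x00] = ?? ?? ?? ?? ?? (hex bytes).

MEM[0x19,0x18,0x03,0x12,0x00] = 95 b7 a6 d9 18

#0 dst[0x00+2] := {0x95,0xba}
#1 dst[0x0c+6] := {0x95,0xba,0xed,0x93,0x93,0x77}
#2 dst[0x00+6] := {0x18,0x5a,0x96,0xa6,0xb7,0x95}
#3 dst[0x13+7] := {0x43,0x18,0x5a,0x96,0xa6,0xb7,0x95}
query mem[0x19]=0x95, mem[0x18]=0xb7, mem[0x03]=0xa6, mem[0x12]=0xd9, mem[0x00]=0x18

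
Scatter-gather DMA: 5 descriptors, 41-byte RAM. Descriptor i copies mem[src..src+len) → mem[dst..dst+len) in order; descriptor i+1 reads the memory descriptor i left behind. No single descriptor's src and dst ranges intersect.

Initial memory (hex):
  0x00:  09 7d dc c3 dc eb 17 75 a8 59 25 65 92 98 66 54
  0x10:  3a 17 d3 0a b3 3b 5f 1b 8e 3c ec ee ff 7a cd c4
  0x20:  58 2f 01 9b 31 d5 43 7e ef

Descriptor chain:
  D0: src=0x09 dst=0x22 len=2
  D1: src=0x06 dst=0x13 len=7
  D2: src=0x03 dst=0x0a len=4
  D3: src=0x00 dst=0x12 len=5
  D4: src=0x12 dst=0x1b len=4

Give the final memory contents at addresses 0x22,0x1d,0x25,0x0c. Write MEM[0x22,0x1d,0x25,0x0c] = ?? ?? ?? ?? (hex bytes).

MEM[0x22,0x1d,0x25,0x0c] = 59 dc d5 eb

[0] 0x09->0x22 len=2 : 59 25
[1] 0x06->0x13 len=7 : 17 75 a8 59 25 65 92
[2] 0x03->0x0a len=4 : c3 dc eb 17
[3] 0x00->0x12 len=5 : 09 7d dc c3 dc
[4] 0x12->0x1b len=4 : 09 7d dc c3
query mem[0x22]=0x59, mem[0x1d]=0xdc, mem[0x25]=0xd5, mem[0x0c]=0xeb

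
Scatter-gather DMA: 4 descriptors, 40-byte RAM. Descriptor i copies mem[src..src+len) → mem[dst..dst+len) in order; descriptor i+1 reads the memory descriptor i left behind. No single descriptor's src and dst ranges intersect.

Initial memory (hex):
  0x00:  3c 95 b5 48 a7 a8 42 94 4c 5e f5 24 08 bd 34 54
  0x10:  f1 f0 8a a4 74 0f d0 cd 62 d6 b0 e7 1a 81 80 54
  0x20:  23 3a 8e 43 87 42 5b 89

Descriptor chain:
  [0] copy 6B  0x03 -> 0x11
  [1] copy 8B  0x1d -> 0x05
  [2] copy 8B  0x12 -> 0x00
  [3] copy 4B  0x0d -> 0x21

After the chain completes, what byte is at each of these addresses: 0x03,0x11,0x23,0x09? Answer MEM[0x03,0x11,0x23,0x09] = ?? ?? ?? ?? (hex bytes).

  after D0: wrote 6B at 0x11 = 48a7a842944c
  after D1: wrote 8B at 0x05 = 818054233a8e4387
  after D2: wrote 8B at 0x00 = a7a842944ccd62d6
  after D3: wrote 4B at 0x21 = bd3454f1
query mem[0x03]=0x94, mem[0x11]=0x48, mem[0x23]=0x54, mem[0x09]=0x3a

MEM[0x03,0x11,0x23,0x09] = 94 48 54 3a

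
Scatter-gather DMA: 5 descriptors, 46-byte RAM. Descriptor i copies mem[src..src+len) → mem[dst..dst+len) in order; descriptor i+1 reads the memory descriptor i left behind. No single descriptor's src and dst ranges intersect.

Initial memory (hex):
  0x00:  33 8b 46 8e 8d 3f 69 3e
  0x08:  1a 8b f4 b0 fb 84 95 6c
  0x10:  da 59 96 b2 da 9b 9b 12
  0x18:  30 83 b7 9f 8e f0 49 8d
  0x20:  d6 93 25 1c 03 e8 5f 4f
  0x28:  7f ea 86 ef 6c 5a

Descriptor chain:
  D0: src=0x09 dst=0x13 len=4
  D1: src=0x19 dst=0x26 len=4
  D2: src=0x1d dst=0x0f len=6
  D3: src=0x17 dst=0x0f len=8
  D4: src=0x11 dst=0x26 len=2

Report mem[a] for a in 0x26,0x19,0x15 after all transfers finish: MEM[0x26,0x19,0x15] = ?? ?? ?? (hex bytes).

[0] 0x09->0x13 len=4 : 8b f4 b0 fb
[1] 0x19->0x26 len=4 : 83 b7 9f 8e
[2] 0x1d->0x0f len=6 : f0 49 8d d6 93 25
[3] 0x17->0x0f len=8 : 12 30 83 b7 9f 8e f0 49
[4] 0x11->0x26 len=2 : 83 b7
query mem[0x26]=0x83, mem[0x19]=0x83, mem[0x15]=0xf0

MEM[0x26,0x19,0x15] = 83 83 f0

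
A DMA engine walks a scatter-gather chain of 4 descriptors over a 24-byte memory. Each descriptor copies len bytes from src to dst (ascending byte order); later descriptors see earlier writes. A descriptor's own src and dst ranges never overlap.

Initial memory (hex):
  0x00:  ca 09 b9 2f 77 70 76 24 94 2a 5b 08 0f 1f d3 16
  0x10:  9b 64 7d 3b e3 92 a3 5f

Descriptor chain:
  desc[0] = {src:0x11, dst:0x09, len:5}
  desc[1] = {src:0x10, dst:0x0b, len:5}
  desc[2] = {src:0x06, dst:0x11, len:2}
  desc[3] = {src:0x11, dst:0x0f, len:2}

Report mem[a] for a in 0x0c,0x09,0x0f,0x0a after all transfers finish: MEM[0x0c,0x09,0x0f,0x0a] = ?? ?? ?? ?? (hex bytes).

MEM[0x0c,0x09,0x0f,0x0a] = 64 64 76 7d

  after D0: wrote 5B at 0x09 = 647d3be392
  after D1: wrote 5B at 0x0b = 9b647d3be3
  after D2: wrote 2B at 0x11 = 7624
  after D3: wrote 2B at 0x0f = 7624
query mem[0x0c]=0x64, mem[0x09]=0x64, mem[0x0f]=0x76, mem[0x0a]=0x7d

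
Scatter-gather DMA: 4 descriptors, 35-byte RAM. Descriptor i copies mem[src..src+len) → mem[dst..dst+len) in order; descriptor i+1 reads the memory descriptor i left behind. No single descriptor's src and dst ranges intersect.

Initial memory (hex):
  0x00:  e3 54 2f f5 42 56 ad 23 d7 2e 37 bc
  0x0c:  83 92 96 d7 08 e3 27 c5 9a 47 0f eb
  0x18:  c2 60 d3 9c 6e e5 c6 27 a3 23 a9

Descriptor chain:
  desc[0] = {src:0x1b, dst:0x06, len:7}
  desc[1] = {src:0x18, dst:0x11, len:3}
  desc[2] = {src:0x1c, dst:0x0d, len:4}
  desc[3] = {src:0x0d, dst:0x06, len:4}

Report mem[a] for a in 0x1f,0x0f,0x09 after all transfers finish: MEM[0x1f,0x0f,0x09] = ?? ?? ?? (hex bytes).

MEM[0x1f,0x0f,0x09] = 27 c6 27

D0: mem[0x06..0x0c] <- [9c 6e e5 c6 27 a3 23]
D1: mem[0x11..0x13] <- [c2 60 d3]
D2: mem[0x0d..0x10] <- [6e e5 c6 27]
D3: mem[0x06..0x09] <- [6e e5 c6 27]
query mem[0x1f]=0x27, mem[0x0f]=0xc6, mem[0x09]=0x27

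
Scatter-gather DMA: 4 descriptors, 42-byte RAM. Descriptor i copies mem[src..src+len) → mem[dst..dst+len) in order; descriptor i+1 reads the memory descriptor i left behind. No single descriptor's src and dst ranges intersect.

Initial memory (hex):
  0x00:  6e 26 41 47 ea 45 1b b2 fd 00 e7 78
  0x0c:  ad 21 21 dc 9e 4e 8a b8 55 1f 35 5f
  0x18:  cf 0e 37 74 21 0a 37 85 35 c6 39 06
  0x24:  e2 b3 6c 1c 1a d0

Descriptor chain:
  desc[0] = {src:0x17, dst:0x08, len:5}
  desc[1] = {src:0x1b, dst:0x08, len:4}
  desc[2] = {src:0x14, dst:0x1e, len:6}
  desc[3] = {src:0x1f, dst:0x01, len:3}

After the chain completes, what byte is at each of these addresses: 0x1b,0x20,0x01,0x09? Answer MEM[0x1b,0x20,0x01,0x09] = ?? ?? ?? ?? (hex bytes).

D0: mem[0x08..0x0c] <- [5f cf 0e 37 74]
D1: mem[0x08..0x0b] <- [74 21 0a 37]
D2: mem[0x1e..0x23] <- [55 1f 35 5f cf 0e]
D3: mem[0x01..0x03] <- [1f 35 5f]
query mem[0x1b]=0x74, mem[0x20]=0x35, mem[0x01]=0x1f, mem[0x09]=0x21

MEM[0x1b,0x20,0x01,0x09] = 74 35 1f 21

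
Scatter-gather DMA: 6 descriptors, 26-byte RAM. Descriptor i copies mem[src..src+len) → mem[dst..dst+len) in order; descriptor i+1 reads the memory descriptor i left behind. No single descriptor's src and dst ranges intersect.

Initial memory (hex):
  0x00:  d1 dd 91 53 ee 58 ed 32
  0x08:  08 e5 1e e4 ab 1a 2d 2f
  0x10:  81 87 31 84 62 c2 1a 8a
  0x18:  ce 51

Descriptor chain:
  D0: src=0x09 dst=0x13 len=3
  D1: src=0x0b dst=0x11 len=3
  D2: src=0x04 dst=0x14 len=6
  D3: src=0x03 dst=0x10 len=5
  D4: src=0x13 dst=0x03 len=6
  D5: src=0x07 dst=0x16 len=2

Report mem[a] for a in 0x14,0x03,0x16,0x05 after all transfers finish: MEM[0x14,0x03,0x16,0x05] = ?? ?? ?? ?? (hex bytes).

#0 dst[0x13+3] := {0xe5,0x1e,0xe4}
#1 dst[0x11+3] := {0xe4,0xab,0x1a}
#2 dst[0x14+6] := {0xee,0x58,0xed,0x32,0x08,0xe5}
#3 dst[0x10+5] := {0x53,0xee,0x58,0xed,0x32}
#4 dst[0x03+6] := {0xed,0x32,0x58,0xed,0x32,0x08}
#5 dst[0x16+2] := {0x32,0x08}
query mem[0x14]=0x32, mem[0x03]=0xed, mem[0x16]=0x32, mem[0x05]=0x58

MEM[0x14,0x03,0x16,0x05] = 32 ed 32 58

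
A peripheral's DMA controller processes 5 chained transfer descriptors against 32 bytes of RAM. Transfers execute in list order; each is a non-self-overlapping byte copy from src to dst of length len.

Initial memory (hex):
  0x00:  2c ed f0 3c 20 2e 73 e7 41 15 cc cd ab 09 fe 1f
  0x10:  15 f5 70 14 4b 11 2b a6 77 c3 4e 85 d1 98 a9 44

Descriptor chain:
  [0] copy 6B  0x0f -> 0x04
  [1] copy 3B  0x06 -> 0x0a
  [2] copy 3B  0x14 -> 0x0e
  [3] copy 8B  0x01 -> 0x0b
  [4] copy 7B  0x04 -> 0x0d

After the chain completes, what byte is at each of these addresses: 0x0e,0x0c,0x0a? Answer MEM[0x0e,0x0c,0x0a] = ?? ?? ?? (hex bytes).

MEM[0x0e,0x0c,0x0a] = 15 f0 f5

  after D0: wrote 6B at 0x04 = 1f15f570144b
  after D1: wrote 3B at 0x0a = f57014
  after D2: wrote 3B at 0x0e = 4b112b
  after D3: wrote 8B at 0x0b = edf03c1f15f57014
  after D4: wrote 7B at 0x0d = 1f15f570144bf5
query mem[0x0e]=0x15, mem[0x0c]=0xf0, mem[0x0a]=0xf5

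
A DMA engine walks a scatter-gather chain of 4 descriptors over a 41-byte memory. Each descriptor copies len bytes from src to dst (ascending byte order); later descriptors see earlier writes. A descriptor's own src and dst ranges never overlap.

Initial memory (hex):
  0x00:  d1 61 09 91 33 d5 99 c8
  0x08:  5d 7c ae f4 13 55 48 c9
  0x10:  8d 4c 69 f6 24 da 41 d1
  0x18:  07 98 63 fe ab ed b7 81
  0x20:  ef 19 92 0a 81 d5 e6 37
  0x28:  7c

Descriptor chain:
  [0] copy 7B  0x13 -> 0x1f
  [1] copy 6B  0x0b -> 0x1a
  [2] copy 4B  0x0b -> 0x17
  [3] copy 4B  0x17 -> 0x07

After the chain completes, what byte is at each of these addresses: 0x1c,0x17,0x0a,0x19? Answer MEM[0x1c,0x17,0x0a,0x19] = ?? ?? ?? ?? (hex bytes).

D0: mem[0x1f..0x25] <- [f6 24 da 41 d1 07 98]
D1: mem[0x1a..0x1f] <- [f4 13 55 48 c9 8d]
D2: mem[0x17..0x1a] <- [f4 13 55 48]
D3: mem[0x07..0x0a] <- [f4 13 55 48]
query mem[0x1c]=0x55, mem[0x17]=0xf4, mem[0x0a]=0x48, mem[0x19]=0x55

MEM[0x1c,0x17,0x0a,0x19] = 55 f4 48 55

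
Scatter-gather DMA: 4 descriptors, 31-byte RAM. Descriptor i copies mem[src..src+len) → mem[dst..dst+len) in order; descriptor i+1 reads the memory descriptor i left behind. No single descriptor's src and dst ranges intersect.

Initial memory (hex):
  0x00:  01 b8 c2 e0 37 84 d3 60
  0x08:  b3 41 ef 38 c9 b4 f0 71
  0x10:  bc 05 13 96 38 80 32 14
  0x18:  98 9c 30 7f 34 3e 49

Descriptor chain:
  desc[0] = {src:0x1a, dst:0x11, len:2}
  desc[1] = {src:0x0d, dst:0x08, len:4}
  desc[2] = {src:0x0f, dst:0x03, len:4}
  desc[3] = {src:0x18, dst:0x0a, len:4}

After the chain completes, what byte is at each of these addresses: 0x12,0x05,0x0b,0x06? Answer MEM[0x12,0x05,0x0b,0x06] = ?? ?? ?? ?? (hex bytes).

#0 dst[0x11+2] := {0x30,0x7f}
#1 dst[0x08+4] := {0xb4,0xf0,0x71,0xbc}
#2 dst[0x03+4] := {0x71,0xbc,0x30,0x7f}
#3 dst[0x0a+4] := {0x98,0x9c,0x30,0x7f}
query mem[0x12]=0x7f, mem[0x05]=0x30, mem[0x0b]=0x9c, mem[0x06]=0x7f

MEM[0x12,0x05,0x0b,0x06] = 7f 30 9c 7f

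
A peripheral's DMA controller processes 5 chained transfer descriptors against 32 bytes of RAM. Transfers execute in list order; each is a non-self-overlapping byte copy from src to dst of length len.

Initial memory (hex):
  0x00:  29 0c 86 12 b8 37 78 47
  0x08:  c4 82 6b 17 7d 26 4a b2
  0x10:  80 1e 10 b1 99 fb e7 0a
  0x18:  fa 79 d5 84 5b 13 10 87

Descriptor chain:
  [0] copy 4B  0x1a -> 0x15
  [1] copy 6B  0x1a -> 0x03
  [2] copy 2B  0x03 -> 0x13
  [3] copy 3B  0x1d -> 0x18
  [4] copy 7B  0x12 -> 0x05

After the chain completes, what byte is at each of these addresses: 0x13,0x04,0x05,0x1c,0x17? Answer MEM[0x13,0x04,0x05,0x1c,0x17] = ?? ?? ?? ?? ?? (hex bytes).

MEM[0x13,0x04,0x05,0x1c,0x17] = d5 84 10 5b 5b

[0] 0x1a->0x15 len=4 : d5 84 5b 13
[1] 0x1a->0x03 len=6 : d5 84 5b 13 10 87
[2] 0x03->0x13 len=2 : d5 84
[3] 0x1d->0x18 len=3 : 13 10 87
[4] 0x12->0x05 len=7 : 10 d5 84 d5 84 5b 13
query mem[0x13]=0xd5, mem[0x04]=0x84, mem[0x05]=0x10, mem[0x1c]=0x5b, mem[0x17]=0x5b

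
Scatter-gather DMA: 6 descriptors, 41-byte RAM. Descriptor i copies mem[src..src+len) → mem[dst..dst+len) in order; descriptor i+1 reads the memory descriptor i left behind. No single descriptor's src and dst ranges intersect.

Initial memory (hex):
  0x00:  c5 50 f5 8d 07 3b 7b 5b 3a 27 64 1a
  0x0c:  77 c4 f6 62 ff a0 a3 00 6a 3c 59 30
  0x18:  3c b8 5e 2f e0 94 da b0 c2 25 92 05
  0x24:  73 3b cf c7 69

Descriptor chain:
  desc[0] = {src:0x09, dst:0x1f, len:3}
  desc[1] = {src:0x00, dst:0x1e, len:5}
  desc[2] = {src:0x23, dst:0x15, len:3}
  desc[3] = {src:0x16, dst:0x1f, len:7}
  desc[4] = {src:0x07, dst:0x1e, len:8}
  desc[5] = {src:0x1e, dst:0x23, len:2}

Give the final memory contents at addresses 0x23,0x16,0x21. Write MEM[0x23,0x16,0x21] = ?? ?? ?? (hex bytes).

[0] 0x09->0x1f len=3 : 27 64 1a
[1] 0x00->0x1e len=5 : c5 50 f5 8d 07
[2] 0x23->0x15 len=3 : 05 73 3b
[3] 0x16->0x1f len=7 : 73 3b 3c b8 5e 2f e0
[4] 0x07->0x1e len=8 : 5b 3a 27 64 1a 77 c4 f6
[5] 0x1e->0x23 len=2 : 5b 3a
query mem[0x23]=0x5b, mem[0x16]=0x73, mem[0x21]=0x64

MEM[0x23,0x16,0x21] = 5b 73 64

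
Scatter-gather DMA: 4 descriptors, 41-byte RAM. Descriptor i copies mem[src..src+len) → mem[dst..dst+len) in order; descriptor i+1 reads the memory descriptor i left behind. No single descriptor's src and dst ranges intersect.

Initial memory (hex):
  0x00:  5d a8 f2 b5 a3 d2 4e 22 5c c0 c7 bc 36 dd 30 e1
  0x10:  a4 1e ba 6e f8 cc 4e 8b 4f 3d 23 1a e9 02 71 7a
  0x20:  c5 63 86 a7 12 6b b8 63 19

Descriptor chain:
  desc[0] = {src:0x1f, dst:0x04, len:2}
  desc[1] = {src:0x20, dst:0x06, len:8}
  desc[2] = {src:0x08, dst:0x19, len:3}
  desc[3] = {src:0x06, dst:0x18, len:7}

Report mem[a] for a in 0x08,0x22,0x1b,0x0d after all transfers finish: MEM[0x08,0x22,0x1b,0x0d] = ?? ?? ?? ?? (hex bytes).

D0: mem[0x04..0x05] <- [7a c5]
D1: mem[0x06..0x0d] <- [c5 63 86 a7 12 6b b8 63]
D2: mem[0x19..0x1b] <- [86 a7 12]
D3: mem[0x18..0x1e] <- [c5 63 86 a7 12 6b b8]
query mem[0x08]=0x86, mem[0x22]=0x86, mem[0x1b]=0xa7, mem[0x0d]=0x63

MEM[0x08,0x22,0x1b,0x0d] = 86 86 a7 63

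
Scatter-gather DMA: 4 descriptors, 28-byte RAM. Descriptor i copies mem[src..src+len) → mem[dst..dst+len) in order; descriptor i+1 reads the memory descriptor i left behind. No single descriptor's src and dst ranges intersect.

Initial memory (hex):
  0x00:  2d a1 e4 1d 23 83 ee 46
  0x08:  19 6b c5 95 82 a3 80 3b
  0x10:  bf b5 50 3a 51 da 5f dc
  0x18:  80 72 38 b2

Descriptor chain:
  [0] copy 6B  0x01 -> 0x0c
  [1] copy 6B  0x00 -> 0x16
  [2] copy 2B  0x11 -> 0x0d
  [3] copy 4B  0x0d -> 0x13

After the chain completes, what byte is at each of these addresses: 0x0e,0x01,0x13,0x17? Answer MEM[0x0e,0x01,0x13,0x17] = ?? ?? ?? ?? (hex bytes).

D0: mem[0x0c..0x11] <- [a1 e4 1d 23 83 ee]
D1: mem[0x16..0x1b] <- [2d a1 e4 1d 23 83]
D2: mem[0x0d..0x0e] <- [ee 50]
D3: mem[0x13..0x16] <- [ee 50 23 83]
query mem[0x0e]=0x50, mem[0x01]=0xa1, mem[0x13]=0xee, mem[0x17]=0xa1

MEM[0x0e,0x01,0x13,0x17] = 50 a1 ee a1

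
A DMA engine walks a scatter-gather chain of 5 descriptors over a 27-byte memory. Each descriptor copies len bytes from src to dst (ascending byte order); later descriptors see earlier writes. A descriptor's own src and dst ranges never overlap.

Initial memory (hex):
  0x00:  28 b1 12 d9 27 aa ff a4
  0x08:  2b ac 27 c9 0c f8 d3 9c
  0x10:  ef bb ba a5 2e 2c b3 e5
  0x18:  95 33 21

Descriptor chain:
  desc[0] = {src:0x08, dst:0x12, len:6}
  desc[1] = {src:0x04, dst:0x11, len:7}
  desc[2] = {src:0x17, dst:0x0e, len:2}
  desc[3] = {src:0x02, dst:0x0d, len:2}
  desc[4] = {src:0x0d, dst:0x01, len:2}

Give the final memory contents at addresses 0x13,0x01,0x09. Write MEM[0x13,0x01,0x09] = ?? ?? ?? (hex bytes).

  after D0: wrote 6B at 0x12 = 2bac27c90cf8
  after D1: wrote 7B at 0x11 = 27aaffa42bac27
  after D2: wrote 2B at 0x0e = 2795
  after D3: wrote 2B at 0x0d = 12d9
  after D4: wrote 2B at 0x01 = 12d9
query mem[0x13]=0xff, mem[0x01]=0x12, mem[0x09]=0xac

MEM[0x13,0x01,0x09] = ff 12 ac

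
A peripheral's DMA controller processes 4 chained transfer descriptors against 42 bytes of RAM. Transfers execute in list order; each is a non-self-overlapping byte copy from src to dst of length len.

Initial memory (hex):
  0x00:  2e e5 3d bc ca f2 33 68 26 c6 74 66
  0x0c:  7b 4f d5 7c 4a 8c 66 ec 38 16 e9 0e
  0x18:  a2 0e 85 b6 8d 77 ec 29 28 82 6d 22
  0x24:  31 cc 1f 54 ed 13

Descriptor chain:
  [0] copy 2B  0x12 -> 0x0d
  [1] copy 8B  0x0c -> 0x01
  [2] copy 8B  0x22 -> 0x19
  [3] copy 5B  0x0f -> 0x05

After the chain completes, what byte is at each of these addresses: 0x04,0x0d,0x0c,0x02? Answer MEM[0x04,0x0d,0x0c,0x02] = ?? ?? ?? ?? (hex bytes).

  after D0: wrote 2B at 0x0d = 66ec
  after D1: wrote 8B at 0x01 = 7b66ec7c4a8c66ec
  after D2: wrote 8B at 0x19 = 6d2231cc1f54ed13
  after D3: wrote 5B at 0x05 = 7c4a8c66ec
query mem[0x04]=0x7c, mem[0x0d]=0x66, mem[0x0c]=0x7b, mem[0x02]=0x66

MEM[0x04,0x0d,0x0c,0x02] = 7c 66 7b 66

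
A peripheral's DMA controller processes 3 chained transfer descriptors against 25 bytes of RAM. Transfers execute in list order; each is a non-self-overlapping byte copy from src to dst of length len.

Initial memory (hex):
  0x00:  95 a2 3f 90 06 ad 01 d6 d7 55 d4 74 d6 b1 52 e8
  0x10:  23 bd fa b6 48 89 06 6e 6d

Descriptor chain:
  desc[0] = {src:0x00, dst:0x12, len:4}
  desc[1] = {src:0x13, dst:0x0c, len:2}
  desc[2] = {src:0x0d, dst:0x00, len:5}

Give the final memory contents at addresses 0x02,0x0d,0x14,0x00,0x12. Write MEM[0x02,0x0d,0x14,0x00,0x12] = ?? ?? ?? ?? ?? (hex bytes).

#0 dst[0x12+4] := {0x95,0xa2,0x3f,0x90}
#1 dst[0x0c+2] := {0xa2,0x3f}
#2 dst[0x00+5] := {0x3f,0x52,0xe8,0x23,0xbd}
query mem[0x02]=0xe8, mem[0x0d]=0x3f, mem[0x14]=0x3f, mem[0x00]=0x3f, mem[0x12]=0x95

MEM[0x02,0x0d,0x14,0x00,0x12] = e8 3f 3f 3f 95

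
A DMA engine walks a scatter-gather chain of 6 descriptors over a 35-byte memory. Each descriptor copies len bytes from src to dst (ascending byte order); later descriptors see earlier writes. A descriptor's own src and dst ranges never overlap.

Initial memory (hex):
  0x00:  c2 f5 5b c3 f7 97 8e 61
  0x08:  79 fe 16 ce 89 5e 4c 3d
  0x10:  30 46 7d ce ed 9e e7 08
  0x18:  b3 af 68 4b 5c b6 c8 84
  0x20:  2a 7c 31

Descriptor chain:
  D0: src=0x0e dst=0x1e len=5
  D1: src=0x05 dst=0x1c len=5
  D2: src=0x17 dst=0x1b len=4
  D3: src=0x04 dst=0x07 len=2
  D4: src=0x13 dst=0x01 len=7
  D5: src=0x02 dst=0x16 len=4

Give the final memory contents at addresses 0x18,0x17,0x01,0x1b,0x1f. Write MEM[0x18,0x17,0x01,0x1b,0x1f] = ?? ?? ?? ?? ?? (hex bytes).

#0 dst[0x1e+5] := {0x4c,0x3d,0x30,0x46,0x7d}
#1 dst[0x1c+5] := {0x97,0x8e,0x61,0x79,0xfe}
#2 dst[0x1b+4] := {0x08,0xb3,0xaf,0x68}
#3 dst[0x07+2] := {0xf7,0x97}
#4 dst[0x01+7] := {0xce,0xed,0x9e,0xe7,0x08,0xb3,0xaf}
#5 dst[0x16+4] := {0xed,0x9e,0xe7,0x08}
query mem[0x18]=0xe7, mem[0x17]=0x9e, mem[0x01]=0xce, mem[0x1b]=0x08, mem[0x1f]=0x79

MEM[0x18,0x17,0x01,0x1b,0x1f] = e7 9e ce 08 79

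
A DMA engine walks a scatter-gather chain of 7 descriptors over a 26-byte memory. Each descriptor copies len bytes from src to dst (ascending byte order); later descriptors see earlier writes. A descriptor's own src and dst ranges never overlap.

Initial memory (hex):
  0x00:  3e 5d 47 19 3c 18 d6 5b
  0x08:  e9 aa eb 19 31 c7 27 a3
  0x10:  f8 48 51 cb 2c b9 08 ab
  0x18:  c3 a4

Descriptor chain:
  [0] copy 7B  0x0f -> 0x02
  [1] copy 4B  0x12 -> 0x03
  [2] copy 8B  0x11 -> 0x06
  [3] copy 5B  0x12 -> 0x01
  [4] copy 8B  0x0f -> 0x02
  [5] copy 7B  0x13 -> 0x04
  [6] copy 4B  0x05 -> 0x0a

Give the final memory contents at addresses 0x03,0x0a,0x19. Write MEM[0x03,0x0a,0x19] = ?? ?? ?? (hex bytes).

D0: mem[0x02..0x08] <- [a3 f8 48 51 cb 2c b9]
D1: mem[0x03..0x06] <- [51 cb 2c b9]
D2: mem[0x06..0x0d] <- [48 51 cb 2c b9 08 ab c3]
D3: mem[0x01..0x05] <- [51 cb 2c b9 08]
D4: mem[0x02..0x09] <- [a3 f8 48 51 cb 2c b9 08]
D5: mem[0x04..0x0a] <- [cb 2c b9 08 ab c3 a4]
D6: mem[0x0a..0x0d] <- [2c b9 08 ab]
query mem[0x03]=0xf8, mem[0x0a]=0x2c, mem[0x19]=0xa4

MEM[0x03,0x0a,0x19] = f8 2c a4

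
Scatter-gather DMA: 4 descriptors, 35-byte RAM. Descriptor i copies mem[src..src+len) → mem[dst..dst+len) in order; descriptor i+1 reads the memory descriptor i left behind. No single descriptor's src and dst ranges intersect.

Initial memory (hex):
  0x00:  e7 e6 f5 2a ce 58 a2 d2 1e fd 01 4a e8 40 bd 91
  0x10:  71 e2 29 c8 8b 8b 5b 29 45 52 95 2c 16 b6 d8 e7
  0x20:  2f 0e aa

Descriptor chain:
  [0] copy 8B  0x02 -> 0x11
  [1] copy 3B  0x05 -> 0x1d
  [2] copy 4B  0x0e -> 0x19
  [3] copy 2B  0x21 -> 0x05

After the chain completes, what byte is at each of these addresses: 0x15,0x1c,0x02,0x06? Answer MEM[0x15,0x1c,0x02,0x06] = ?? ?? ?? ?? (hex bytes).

D0: mem[0x11..0x18] <- [f5 2a ce 58 a2 d2 1e fd]
D1: mem[0x1d..0x1f] <- [58 a2 d2]
D2: mem[0x19..0x1c] <- [bd 91 71 f5]
D3: mem[0x05..0x06] <- [0e aa]
query mem[0x15]=0xa2, mem[0x1c]=0xf5, mem[0x02]=0xf5, mem[0x06]=0xaa

MEM[0x15,0x1c,0x02,0x06] = a2 f5 f5 aa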